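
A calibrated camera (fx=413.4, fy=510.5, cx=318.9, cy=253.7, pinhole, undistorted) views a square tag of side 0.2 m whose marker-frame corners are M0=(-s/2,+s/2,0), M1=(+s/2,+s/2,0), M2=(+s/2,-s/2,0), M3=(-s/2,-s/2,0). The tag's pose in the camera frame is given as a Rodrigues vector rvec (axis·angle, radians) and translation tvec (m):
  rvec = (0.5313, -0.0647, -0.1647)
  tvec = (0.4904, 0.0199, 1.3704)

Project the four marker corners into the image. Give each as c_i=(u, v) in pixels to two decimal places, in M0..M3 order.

c0=(437.11, 297.62) c1=(494.00, 285.10) c2=(498.77, 221.89) c3=(437.49, 235.21)

Intrinsics K: fx=413.4, fy=510.5, cx=318.9, cy=253.7
Marker side s = 0.2 m; corners in marker frame (Z=0):
  M0 = (-0.1000, +0.1000, 0)
  M1 = (+0.1000, +0.1000, 0)
  M2 = (+0.1000, -0.1000, 0)
  M3 = (-0.1000, -0.1000, 0)
rvec = (0.5313, -0.0647, -0.1647), |rvec| = θ = 0.55999 rad = 32.085°
Rodrigues: sinθ=0.53118, 1−cosθ=0.15274; R = I + sinθ·[k]× + (1−cosθ)·[k]×²:
    [+0.98475 +0.13948 -0.10399]
    [-0.17297 +0.84930 -0.49877]
    [+0.01875 +0.50915 +0.86047]
t = (0.4904, 0.0199, 1.3704) m
M0: Pc = R·M0+t = (+0.40587, +0.12213, +1.41944); u = 413.4·(+0.40587)/1.41944 + 318.9 = 437.1072, v = 510.5·(+0.12213)/1.41944 + 253.7 = 297.6227
M1: Pc = R·M1+t = (+0.60282, +0.08753, +1.42319); u = 413.4·(+0.60282)/1.42319 + 318.9 = 494.0045, v = 510.5·(+0.08753)/1.42319 + 253.7 = 285.0981
M2: Pc = R·M2+t = (+0.57493, -0.08233, +1.32136); u = 413.4·(+0.57493)/1.32136 + 318.9 = 498.7713, v = 510.5·(-0.08233)/1.32136 + 253.7 = 221.8935
M3: Pc = R·M3+t = (+0.37798, -0.04773, +1.31761); u = 413.4·(+0.37798)/1.31761 + 318.9 = 437.4902, v = 510.5·(-0.04773)/1.31761 + 253.7 = 235.2062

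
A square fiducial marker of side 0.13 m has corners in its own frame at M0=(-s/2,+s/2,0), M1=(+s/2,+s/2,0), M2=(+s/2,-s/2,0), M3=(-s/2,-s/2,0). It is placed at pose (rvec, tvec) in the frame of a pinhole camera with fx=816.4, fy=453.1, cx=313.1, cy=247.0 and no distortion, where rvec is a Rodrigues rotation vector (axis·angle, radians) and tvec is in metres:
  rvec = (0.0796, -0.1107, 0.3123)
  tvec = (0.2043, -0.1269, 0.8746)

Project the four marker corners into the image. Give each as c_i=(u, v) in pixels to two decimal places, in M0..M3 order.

c0=(428.09, 202.84) c1=(539.28, 223.68) c2=(578.85, 159.87) c3=(467.36, 137.67)

Intrinsics K: fx=816.4, fy=453.1, cx=313.1, cy=247.0
Marker side s = 0.13 m; corners in marker frame (Z=0):
  M0 = (-0.0650, +0.0650, 0)
  M1 = (+0.0650, +0.0650, 0)
  M2 = (+0.0650, -0.0650, 0)
  M3 = (-0.0650, -0.0650, 0)
rvec = (0.0796, -0.1107, 0.3123), |rvec| = θ = 0.34077 rad = 19.524°
Rodrigues: sinθ=0.33421, 1−cosθ=0.05750; R = I + sinθ·[k]× + (1−cosθ)·[k]×²:
    [+0.94564 -0.31065 -0.09626]
    [+0.30193 +0.94857 -0.09519]
    [+0.12088 +0.06095 +0.99079]
t = (0.2043, -0.1269, 0.8746) m
M0: Pc = R·M0+t = (+0.12264, -0.08487, +0.87070); u = 816.4·(+0.12264)/0.87070 + 313.1 = 428.0922, v = 453.1·(-0.08487)/0.87070 + 247.0 = 202.8359
M1: Pc = R·M1+t = (+0.24557, -0.04562, +0.88642); u = 816.4·(+0.24557)/0.88642 + 313.1 = 539.2758, v = 453.1·(-0.04562)/0.88642 + 247.0 = 223.6821
M2: Pc = R·M2+t = (+0.28596, -0.16893, +0.87850); u = 816.4·(+0.28596)/0.87850 + 313.1 = 578.8462, v = 453.1·(-0.16893)/0.87850 + 247.0 = 159.8705
M3: Pc = R·M3+t = (+0.16303, -0.20818, +0.86278); u = 816.4·(+0.16303)/0.86278 + 313.1 = 467.3623, v = 453.1·(-0.20818)/0.86278 + 247.0 = 137.6706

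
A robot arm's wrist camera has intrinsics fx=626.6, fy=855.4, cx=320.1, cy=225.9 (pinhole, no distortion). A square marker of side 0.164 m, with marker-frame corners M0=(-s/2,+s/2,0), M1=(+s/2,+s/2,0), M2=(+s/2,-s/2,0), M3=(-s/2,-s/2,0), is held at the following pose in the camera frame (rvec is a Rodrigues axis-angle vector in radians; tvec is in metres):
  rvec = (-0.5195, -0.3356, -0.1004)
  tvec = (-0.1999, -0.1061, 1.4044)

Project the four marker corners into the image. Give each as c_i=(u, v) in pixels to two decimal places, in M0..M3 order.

Intrinsics K: fx=626.6, fy=855.4, cx=320.1, cy=225.9
Marker side s = 0.164 m; corners in marker frame (Z=0):
  M0 = (-0.0820, +0.0820, 0)
  M1 = (+0.0820, +0.0820, 0)
  M2 = (+0.0820, -0.0820, 0)
  M3 = (-0.0820, -0.0820, 0)
rvec = (-0.5195, -0.3356, -0.1004), |rvec| = θ = 0.62657 rad = 35.900°
Rodrigues: sinθ=0.58637, 1−cosθ=0.18996; R = I + sinθ·[k]× + (1−cosθ)·[k]×²:
    [+0.94063 +0.17832 -0.28883]
    [-0.00960 +0.86454 +0.50247]
    [+0.33931 -0.46987 +0.81492]
t = (-0.1999, -0.1061, 1.4044) m
M0: Pc = R·M0+t = (-0.26241, -0.03442, +1.33805); u = 626.6·(-0.26241)/1.33805 + 320.1 = 197.2151, v = 855.4·(-0.03442)/1.33805 + 225.9 = 203.8954
M1: Pc = R·M1+t = (-0.10815, -0.03600, +1.39369); u = 626.6·(-0.10815)/1.39369 + 320.1 = 271.4776, v = 855.4·(-0.03600)/1.39369 + 225.9 = 203.8075
M2: Pc = R·M2+t = (-0.13739, -0.17778, +1.47075); u = 626.6·(-0.13739)/1.47075 + 320.1 = 261.5661, v = 855.4·(-0.17778)/1.47075 + 225.9 = 122.5021
M3: Pc = R·M3+t = (-0.29165, -0.17620, +1.41511); u = 626.6·(-0.29165)/1.41511 + 320.1 = 190.9577, v = 855.4·(-0.17620)/1.41511 + 225.9 = 119.3880

c0=(197.22, 203.90) c1=(271.48, 203.81) c2=(261.57, 122.50) c3=(190.96, 119.39)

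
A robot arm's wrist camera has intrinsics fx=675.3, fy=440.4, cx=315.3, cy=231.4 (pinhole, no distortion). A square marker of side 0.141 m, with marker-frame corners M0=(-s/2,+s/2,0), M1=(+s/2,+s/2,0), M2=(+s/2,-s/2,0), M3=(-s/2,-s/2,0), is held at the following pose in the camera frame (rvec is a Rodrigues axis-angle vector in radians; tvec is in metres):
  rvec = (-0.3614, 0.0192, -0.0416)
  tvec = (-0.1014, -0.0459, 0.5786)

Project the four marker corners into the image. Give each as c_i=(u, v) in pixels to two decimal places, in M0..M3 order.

Intrinsics K: fx=675.3, fy=440.4, cx=315.3, cy=231.4
Marker side s = 0.141 m; corners in marker frame (Z=0):
  M0 = (-0.0705, +0.0705, 0)
  M1 = (+0.0705, +0.0705, 0)
  M2 = (+0.0705, -0.0705, 0)
  M3 = (-0.0705, -0.0705, 0)
rvec = (-0.3614, 0.0192, -0.0416), |rvec| = θ = 0.36429 rad = 20.872°
Rodrigues: sinθ=0.35629, 1−cosθ=0.06562; R = I + sinθ·[k]× + (1−cosθ)·[k]×²:
    [+0.99896 +0.03725 +0.02621]
    [-0.04412 +0.93456 +0.35306]
    [-0.01134 -0.35385 +0.93523]
t = (-0.1014, -0.0459, 0.5786) m
M0: Pc = R·M0+t = (-0.16920, +0.02310, +0.55445); u = 675.3·(-0.16920)/0.55445 + 315.3 = 109.2212, v = 440.4·(+0.02310)/0.55445 + 231.4 = 249.7456
M1: Pc = R·M1+t = (-0.02835, +0.01688, +0.55285); u = 675.3·(-0.02835)/0.55285 + 315.3 = 280.6750, v = 440.4·(+0.01688)/0.55285 + 231.4 = 244.8434
M2: Pc = R·M2+t = (-0.03360, -0.11490, +0.60275); u = 675.3·(-0.03360)/0.60275 + 315.3 = 277.6560, v = 440.4·(-0.11490)/0.60275 + 231.4 = 147.4502
M3: Pc = R·M3+t = (-0.17445, -0.10868, +0.60435); u = 675.3·(-0.17445)/0.60435 + 315.3 = 120.3650, v = 440.4·(-0.10868)/0.60435 + 231.4 = 152.2054

c0=(109.22, 249.75) c1=(280.68, 244.84) c2=(277.66, 147.45) c3=(120.36, 152.21)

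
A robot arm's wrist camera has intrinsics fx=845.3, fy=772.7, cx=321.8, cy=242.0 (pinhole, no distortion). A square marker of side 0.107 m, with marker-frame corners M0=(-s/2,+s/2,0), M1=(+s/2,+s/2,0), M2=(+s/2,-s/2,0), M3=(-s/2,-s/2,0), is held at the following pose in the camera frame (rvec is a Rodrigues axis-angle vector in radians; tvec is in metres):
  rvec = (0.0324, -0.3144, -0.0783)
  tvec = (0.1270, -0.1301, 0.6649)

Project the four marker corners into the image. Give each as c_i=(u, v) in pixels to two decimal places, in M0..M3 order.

c0=(425.88, 156.03) c1=(546.27, 150.26) c2=(538.26, 28.29) c3=(416.57, 27.89)

Intrinsics K: fx=845.3, fy=772.7, cx=321.8, cy=242.0
Marker side s = 0.107 m; corners in marker frame (Z=0):
  M0 = (-0.0535, +0.0535, 0)
  M1 = (+0.0535, +0.0535, 0)
  M2 = (+0.0535, -0.0535, 0)
  M3 = (-0.0535, -0.0535, 0)
rvec = (0.0324, -0.3144, -0.0783), |rvec| = θ = 0.32562 rad = 18.657°
Rodrigues: sinθ=0.31990, 1−cosθ=0.05255; R = I + sinθ·[k]× + (1−cosθ)·[k]×²:
    [+0.94797 +0.07188 -0.31013]
    [-0.08197 +0.99644 -0.01963]
    [+0.30762 +0.04403 +0.95049]
t = (0.1270, -0.1301, 0.6649) m
M0: Pc = R·M0+t = (+0.08013, -0.07240, +0.65080); u = 845.3·(+0.08013)/0.65080 + 321.8 = 425.8766, v = 772.7·(-0.07240)/0.65080 + 242.0 = 156.0329
M1: Pc = R·M1+t = (+0.18156, -0.08118, +0.68371); u = 845.3·(+0.18156)/0.68371 + 321.8 = 546.2717, v = 772.7·(-0.08118)/0.68371 + 242.0 = 150.2589
M2: Pc = R·M2+t = (+0.17387, -0.18780, +0.67900); u = 845.3·(+0.17387)/0.67900 + 321.8 = 538.2550, v = 772.7·(-0.18780)/0.67900 + 242.0 = 28.2903
M3: Pc = R·M3+t = (+0.07244, -0.17902, +0.64609); u = 845.3·(+0.07244)/0.64609 + 321.8 = 416.5735, v = 772.7·(-0.17902)/0.64609 + 242.0 = 27.8927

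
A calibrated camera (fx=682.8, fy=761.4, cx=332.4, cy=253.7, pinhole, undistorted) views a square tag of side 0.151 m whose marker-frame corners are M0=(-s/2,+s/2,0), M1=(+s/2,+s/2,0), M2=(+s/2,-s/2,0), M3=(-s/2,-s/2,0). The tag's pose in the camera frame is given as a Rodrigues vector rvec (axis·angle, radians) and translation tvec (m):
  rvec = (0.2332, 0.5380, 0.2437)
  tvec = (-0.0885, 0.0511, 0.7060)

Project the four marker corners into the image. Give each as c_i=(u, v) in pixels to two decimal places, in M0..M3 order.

c0=(185.77, 354.16) c1=(294.53, 412.52) c2=(318.59, 255.48) c3=(201.02, 209.31)

Intrinsics K: fx=682.8, fy=761.4, cx=332.4, cy=253.7
Marker side s = 0.151 m; corners in marker frame (Z=0):
  M0 = (-0.0755, +0.0755, 0)
  M1 = (+0.0755, +0.0755, 0)
  M2 = (+0.0755, -0.0755, 0)
  M3 = (-0.0755, -0.0755, 0)
rvec = (0.2332, 0.5380, 0.2437), |rvec| = θ = 0.63499 rad = 36.382°
Rodrigues: sinθ=0.59317, 1−cosθ=0.19492; R = I + sinθ·[k]× + (1−cosθ)·[k]×²:
    [+0.83137 -0.16700 +0.53004]
    [+0.28830 +0.94500 -0.15446]
    [-0.47509 +0.28122 +0.83379]
t = (-0.0885, 0.0511, 0.7060) m
M0: Pc = R·M0+t = (-0.16388, +0.10068, +0.76310); u = 682.8·(-0.16388)/0.76310 + 332.4 = 185.7684, v = 761.4·(+0.10068)/0.76310 + 253.7 = 354.1562
M1: Pc = R·M1+t = (-0.03834, +0.14421, +0.69136); u = 682.8·(-0.03834)/0.69136 + 332.4 = 294.5346, v = 761.4·(+0.14421)/0.69136 + 253.7 = 412.5236
M2: Pc = R·M2+t = (-0.01312, +0.00152, +0.64890); u = 682.8·(-0.01312)/0.64890 + 332.4 = 318.5909, v = 761.4·(+0.00152)/0.64890 + 253.7 = 255.4826
M3: Pc = R·M3+t = (-0.13866, -0.04201, +0.72064); u = 682.8·(-0.13866)/0.72064 + 332.4 = 201.0207, v = 761.4·(-0.04201)/0.72064 + 253.7 = 209.3093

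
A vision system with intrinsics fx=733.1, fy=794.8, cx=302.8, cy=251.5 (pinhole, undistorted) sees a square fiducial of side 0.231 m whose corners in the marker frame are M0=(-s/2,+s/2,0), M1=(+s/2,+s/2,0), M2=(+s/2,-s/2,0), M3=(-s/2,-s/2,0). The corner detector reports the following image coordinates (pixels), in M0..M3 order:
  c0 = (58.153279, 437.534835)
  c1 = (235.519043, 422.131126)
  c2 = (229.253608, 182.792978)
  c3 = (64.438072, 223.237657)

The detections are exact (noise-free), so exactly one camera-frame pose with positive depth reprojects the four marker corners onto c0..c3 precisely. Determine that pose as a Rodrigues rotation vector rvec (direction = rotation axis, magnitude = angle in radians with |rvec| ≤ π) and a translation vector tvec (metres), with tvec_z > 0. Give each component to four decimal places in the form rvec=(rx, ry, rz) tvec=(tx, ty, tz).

Intrinsics K: fx=733.1, fy=794.8, cx=302.8, cy=251.5
Marker side s = 0.231 m; corners in marker frame (Z=0):
  M0 = (-0.1155, +0.1155, 0)
  M1 = (+0.1155, +0.1155, 0)
  M2 = (+0.1155, -0.1155, 0)
  M3 = (-0.1155, -0.1155, 0)
Detected image corners:
  c0 = (58.153279, 437.534835) px
  c1 = (235.519043, 422.131126) px
  c2 = (229.253608, 182.792978) px
  c3 = (64.438072, 223.237657) px
Planar DLT: solve 8×8 A·h = b for H (H[2,2]=1):
  H  [+663.73512 -48.29789 +141.73271]
  H  [-286.47161 +878.16791 +313.09802]
  H  [-0.51703 -0.31758 +1.00000]
B = K⁻¹H; ‖b₁‖=1.248227, ‖b₂‖=1.248227; λ = 2/(‖b₁‖+‖b₂‖) = 0.801136, sign → tz>0 ⇒ λ=+0.801136
r₁ = λ·B[:,0] = (+0.89642,-0.15769,-0.41421); r₂ = λ·B[:,1] = (+0.05231,+0.96568,-0.25442)
r₃ = r₁×r₂ = (+0.44011,+0.20641,+0.87390); SVD([r₁ r₂ r₃]) → R = UVᵀ:
  R  [+0.89642 +0.05231 +0.44011]
  R  [-0.15769 +0.96568 +0.20641]
  R  [-0.41421 -0.25442 +0.87390]
t = (-0.17602, +0.06209, +0.80114) m
tr R = 2.735995; θ = arccos((tr R − 1)/2) = 0.519641 rad = 29.773°
axis k = ((R−Rᵀ)₃₂, (R−Rᵀ)₁₃, (R−Rᵀ)₂₁) / (2 sinθ) = (-0.464014, +0.860222, -0.211445)
rvec = θ·k = (-0.241121, +0.447007, -0.109876)

rvec=(-0.2411, 0.4470, -0.1099) tvec=(-0.1760, 0.0621, 0.8011)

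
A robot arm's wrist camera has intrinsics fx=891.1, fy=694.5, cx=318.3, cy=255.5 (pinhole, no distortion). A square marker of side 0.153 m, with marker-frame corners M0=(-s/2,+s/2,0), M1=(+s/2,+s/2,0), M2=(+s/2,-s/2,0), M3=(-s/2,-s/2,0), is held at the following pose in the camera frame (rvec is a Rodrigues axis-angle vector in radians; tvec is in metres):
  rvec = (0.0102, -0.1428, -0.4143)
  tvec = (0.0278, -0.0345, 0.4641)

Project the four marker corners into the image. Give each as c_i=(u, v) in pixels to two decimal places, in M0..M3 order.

c0=(297.15, 356.30) c1=(556.62, 262.47) c2=(443.85, 56.26) c3=(175.74, 141.79)

Intrinsics K: fx=891.1, fy=694.5, cx=318.3, cy=255.5
Marker side s = 0.153 m; corners in marker frame (Z=0):
  M0 = (-0.0765, +0.0765, 0)
  M1 = (+0.0765, +0.0765, 0)
  M2 = (+0.0765, -0.0765, 0)
  M3 = (-0.0765, -0.0765, 0)
rvec = (0.0102, -0.1428, -0.4143), |rvec| = θ = 0.43834 rad = 25.115°
Rodrigues: sinθ=0.42444, 1−cosθ=0.09454; R = I + sinθ·[k]× + (1−cosθ)·[k]×²:
    [+0.90551 +0.40044 -0.14035]
    [-0.40188 +0.91549 +0.01923]
    [+0.13619 +0.03899 +0.98992]
t = (0.0278, -0.0345, 0.4641) m
M0: Pc = R·M0+t = (-0.01084, +0.06628, +0.45666); u = 891.1·(-0.01084)/0.45666 + 318.3 = 297.1523, v = 694.5·(+0.06628)/0.45666 + 255.5 = 356.2974
M1: Pc = R·M1+t = (+0.12771, +0.00479, +0.47750); u = 891.1·(+0.12771)/0.47750 + 318.3 = 556.6204, v = 694.5·(+0.00479)/0.47750 + 255.5 = 262.4691
M2: Pc = R·M2+t = (+0.06644, -0.13528, +0.47154); u = 891.1·(+0.06644)/0.47154 + 318.3 = 443.8525, v = 694.5·(-0.13528)/0.47154 + 255.5 = 56.2554
M3: Pc = R·M3+t = (-0.07211, -0.07379, +0.45070); u = 891.1·(-0.07211)/0.45070 + 318.3 = 175.7368, v = 694.5·(-0.07379)/0.45070 + 255.5 = 141.7916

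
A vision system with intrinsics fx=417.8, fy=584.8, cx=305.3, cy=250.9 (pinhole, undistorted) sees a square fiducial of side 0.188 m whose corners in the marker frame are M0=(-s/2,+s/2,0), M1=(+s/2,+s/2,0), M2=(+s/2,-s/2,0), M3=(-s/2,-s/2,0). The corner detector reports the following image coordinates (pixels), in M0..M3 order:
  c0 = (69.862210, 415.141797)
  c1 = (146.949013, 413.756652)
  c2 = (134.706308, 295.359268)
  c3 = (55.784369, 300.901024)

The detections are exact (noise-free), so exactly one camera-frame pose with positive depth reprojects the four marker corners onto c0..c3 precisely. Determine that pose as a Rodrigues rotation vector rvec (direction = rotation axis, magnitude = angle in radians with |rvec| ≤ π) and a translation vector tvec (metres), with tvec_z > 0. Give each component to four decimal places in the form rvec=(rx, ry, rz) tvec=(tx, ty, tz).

rvec=(0.1493, 0.1646, -0.0716) tvec=(-0.4437, 0.1651, 0.9084)

Intrinsics K: fx=417.8, fy=584.8, cx=305.3, cy=250.9
Marker side s = 0.188 m; corners in marker frame (Z=0):
  M0 = (-0.0940, +0.0940, 0)
  M1 = (+0.0940, +0.0940, 0)
  M2 = (+0.0940, -0.0940, 0)
  M3 = (-0.0940, -0.0940, 0)
Detected image corners:
  c0 = (69.862210, 415.141797) px
  c1 = (146.949013, 413.756652) px
  c2 = (134.706308, 295.359268) px
  c3 = (55.784369, 300.901024) px
Planar DLT: solve 8×8 A·h = b for H (H[2,2]=1):
  H  [+395.96463 +86.01418 +101.24244]
  H  [-84.32327 +674.25709 +357.17502]
  H  [-0.18542 +0.15642 +1.00000]
B = K⁻¹H; ‖b₁‖=1.100884, ‖b₂‖=1.100884; λ = 2/(‖b₁‖+‖b₂‖) = 0.908361, sign → tz>0 ⇒ λ=+0.908361
r₁ = λ·B[:,0] = (+0.98396,-0.05872,-0.16843); r₂ = λ·B[:,1] = (+0.08318,+0.98635,+0.14209)
r₃ = r₁×r₂ = (+0.15779,-0.15382,+0.97542); SVD([r₁ r₂ r₃]) → R = UVᵀ:
  R  [+0.98396 +0.08318 +0.15779]
  R  [-0.05872 +0.98635 -0.15382]
  R  [-0.16843 +0.14209 +0.97542]
t = (-0.44365, +0.16508, +0.90836) m
tr R = 2.945736; θ = arccos((tr R − 1)/2) = 0.233476 rad = 13.377°
axis k = ((R−Rᵀ)₃₂, (R−Rᵀ)₁₃, (R−Rᵀ)₂₁) / (2 sinθ) = (+0.639489, +0.704993, -0.306657)
rvec = θ·k = (+0.149305, +0.164599, -0.071597)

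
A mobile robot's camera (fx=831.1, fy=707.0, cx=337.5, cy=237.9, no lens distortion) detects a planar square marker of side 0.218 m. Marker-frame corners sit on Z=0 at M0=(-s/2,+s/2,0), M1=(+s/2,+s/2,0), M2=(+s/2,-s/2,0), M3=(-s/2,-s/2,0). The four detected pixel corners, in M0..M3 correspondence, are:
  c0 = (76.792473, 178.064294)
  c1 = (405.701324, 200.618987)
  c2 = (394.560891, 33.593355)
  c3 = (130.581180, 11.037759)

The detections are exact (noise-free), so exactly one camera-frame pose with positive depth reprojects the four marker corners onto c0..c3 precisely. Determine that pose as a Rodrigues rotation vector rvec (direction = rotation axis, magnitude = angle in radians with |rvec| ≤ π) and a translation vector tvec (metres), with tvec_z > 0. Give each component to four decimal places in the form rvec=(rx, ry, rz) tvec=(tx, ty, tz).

Intrinsics K: fx=831.1, fy=707.0, cx=337.5, cy=237.9
Marker side s = 0.218 m; corners in marker frame (Z=0):
  M0 = (-0.1090, +0.1090, 0)
  M1 = (+0.1090, +0.1090, 0)
  M2 = (+0.1090, -0.1090, 0)
  M3 = (-0.1090, -0.1090, 0)
Detected image corners:
  c0 = (76.792473, 178.064294) px
  c1 = (405.701324, 200.618987) px
  c2 = (394.560891, 33.593355) px
  c3 = (130.581180, 11.037759) px
Planar DLT: solve 8×8 A·h = b for H (H[2,2]=1):
  H  [+1377.53962 -346.29538 +255.23668]
  H  [+117.68700 +660.87086 +96.93602]
  H  [+0.13439 -0.99504 +1.00000]
B = K⁻¹H; ‖b₁‖=1.613100, ‖b₂‖=1.613100; λ = 2/(‖b₁‖+‖b₂‖) = 0.619924, sign → tz>0 ⇒ λ=+0.619924
r₁ = λ·B[:,0] = (+0.99369,+0.07516,+0.08331); r₂ = λ·B[:,1] = (-0.00781,+0.78704,-0.61685)
r₃ = r₁×r₂ = (-0.11193,+0.61230,+0.78266); SVD([r₁ r₂ r₃]) → R = UVᵀ:
  R  [+0.99369 -0.00781 -0.11193]
  R  [+0.07516 +0.78704 +0.61230]
  R  [+0.08331 -0.61685 +0.78266]
t = (-0.06136, -0.12360, +0.61992) m
tr R = 2.563386; θ = arccos((tr R − 1)/2) = 0.673421 rad = 38.584°
axis k = ((R−Rᵀ)₃₂, (R−Rᵀ)₁₃, (R−Rᵀ)₂₁) / (2 sinθ) = (-0.985430, -0.156533, +0.066516)
rvec = θ·k = (-0.663609, -0.105413, +0.044793)

rvec=(-0.6636, -0.1054, 0.0448) tvec=(-0.0614, -0.1236, 0.6199)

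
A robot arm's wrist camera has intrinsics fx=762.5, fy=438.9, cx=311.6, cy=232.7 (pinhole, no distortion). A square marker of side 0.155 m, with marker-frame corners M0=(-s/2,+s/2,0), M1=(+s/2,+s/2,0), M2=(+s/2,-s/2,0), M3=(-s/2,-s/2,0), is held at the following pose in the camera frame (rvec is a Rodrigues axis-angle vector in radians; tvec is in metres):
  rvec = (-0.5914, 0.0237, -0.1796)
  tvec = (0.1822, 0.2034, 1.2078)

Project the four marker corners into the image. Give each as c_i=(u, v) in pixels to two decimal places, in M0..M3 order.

c0=(389.30, 338.47) c1=(488.67, 327.85) c2=(461.25, 277.06) c3=(368.64, 286.76)

Intrinsics K: fx=762.5, fy=438.9, cx=311.6, cy=232.7
Marker side s = 0.155 m; corners in marker frame (Z=0):
  M0 = (-0.0775, +0.0775, 0)
  M1 = (+0.0775, +0.0775, 0)
  M2 = (+0.0775, -0.0775, 0)
  M3 = (-0.0775, -0.0775, 0)
rvec = (-0.5914, 0.0237, -0.1796), |rvec| = θ = 0.61852 rad = 35.439°
Rodrigues: sinθ=0.57983, 1−cosθ=0.18526; R = I + sinθ·[k]× + (1−cosθ)·[k]×²:
    [+0.98411 +0.16158 +0.07365]
    [-0.17515 +0.81501 +0.55234]
    [+0.02922 -0.55647 +0.83036]
t = (0.1822, 0.2034, 1.2078) m
M0: Pc = R·M0+t = (+0.11845, +0.28014, +1.16241); u = 762.5·(+0.11845)/1.16241 + 311.6 = 389.3017, v = 438.9·(+0.28014)/1.16241 + 232.7 = 338.4737
M1: Pc = R·M1+t = (+0.27099, +0.25299, +1.16694); u = 762.5·(+0.27099)/1.16694 + 311.6 = 488.6705, v = 438.9·(+0.25299)/1.16694 + 232.7 = 327.8522
M2: Pc = R·M2+t = (+0.24595, +0.12666, +1.25319); u = 762.5·(+0.24595)/1.25319 + 311.6 = 461.2451, v = 438.9·(+0.12666)/1.25319 + 232.7 = 277.0605
M3: Pc = R·M3+t = (+0.09341, +0.15381, +1.24866); u = 762.5·(+0.09341)/1.24866 + 311.6 = 368.6408, v = 438.9·(+0.15381)/1.24866 + 232.7 = 286.7641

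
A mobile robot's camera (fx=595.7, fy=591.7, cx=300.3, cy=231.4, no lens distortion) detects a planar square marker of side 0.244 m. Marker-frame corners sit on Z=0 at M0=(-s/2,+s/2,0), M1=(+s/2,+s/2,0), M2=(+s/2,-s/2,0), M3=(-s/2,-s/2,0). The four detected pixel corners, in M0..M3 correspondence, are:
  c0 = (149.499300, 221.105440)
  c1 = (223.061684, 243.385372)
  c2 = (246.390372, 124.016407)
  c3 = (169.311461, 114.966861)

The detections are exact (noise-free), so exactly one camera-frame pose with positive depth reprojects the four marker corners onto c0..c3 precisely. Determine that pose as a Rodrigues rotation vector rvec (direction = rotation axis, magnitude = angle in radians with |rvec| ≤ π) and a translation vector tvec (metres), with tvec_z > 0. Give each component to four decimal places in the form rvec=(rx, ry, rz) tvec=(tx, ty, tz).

Intrinsics K: fx=595.7, fy=591.7, cx=300.3, cy=231.4
Marker side s = 0.244 m; corners in marker frame (Z=0):
  M0 = (-0.1220, +0.1220, 0)
  M1 = (+0.1220, +0.1220, 0)
  M2 = (+0.1220, -0.1220, 0)
  M3 = (-0.1220, -0.1220, 0)
Detected image corners:
  c0 = (149.499300, 221.105440) px
  c1 = (223.061684, 243.385372) px
  c2 = (246.390372, 124.016407) px
  c3 = (169.311461, 114.966861) px
Planar DLT: solve 8×8 A·h = b for H (H[2,2]=1):
  H  [+212.46574 -77.81156 +194.75542]
  H  [-21.46426 +469.56091 +175.75685]
  H  [-0.48806 +0.05157 +1.00000]
B = K⁻¹H; ‖b₁‖=0.790794, ‖b₂‖=0.790793; λ = 2/(‖b₁‖+‖b₂‖) = 1.264553, sign → tz>0 ⇒ λ=+1.264553
r₁ = λ·B[:,0] = (+0.76215,+0.19549,-0.61718); r₂ = λ·B[:,1] = (-0.19805,+0.97802,+0.06521)
r₃ = r₁×r₂ = (+0.61636,+0.07253,+0.78412); SVD([r₁ r₂ r₃]) → R = UVᵀ:
  R  [+0.76215 -0.19805 +0.61636]
  R  [+0.19549 +0.97802 +0.07253]
  R  [-0.61718 +0.06521 +0.78412]
t = (-0.22405, -0.11892, +1.26455) m
tr R = 2.524285; θ = arccos((tr R − 1)/2) = 0.704180 rad = 40.347°
axis k = ((R−Rᵀ)₃₂, (R−Rᵀ)₁₃, (R−Rᵀ)₂₁) / (2 sinθ) = (-0.005652, +0.952675, +0.303939)
rvec = θ·k = (-0.003980, +0.670855, +0.214027)

rvec=(-0.0040, 0.6709, 0.2140) tvec=(-0.2241, -0.1189, 1.2646)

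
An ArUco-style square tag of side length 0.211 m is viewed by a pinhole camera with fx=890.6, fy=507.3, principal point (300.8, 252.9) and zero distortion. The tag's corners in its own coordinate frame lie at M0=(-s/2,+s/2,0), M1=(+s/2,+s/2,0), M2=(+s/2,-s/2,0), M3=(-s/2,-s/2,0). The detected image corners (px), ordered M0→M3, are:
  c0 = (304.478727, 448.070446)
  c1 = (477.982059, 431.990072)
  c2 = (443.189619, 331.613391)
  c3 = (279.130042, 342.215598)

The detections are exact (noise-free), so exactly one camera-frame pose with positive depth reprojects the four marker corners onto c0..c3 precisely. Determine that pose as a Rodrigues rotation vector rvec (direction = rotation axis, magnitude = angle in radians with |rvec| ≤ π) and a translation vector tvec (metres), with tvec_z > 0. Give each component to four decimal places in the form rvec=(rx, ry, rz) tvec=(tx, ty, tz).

rvec=(-0.3432, -0.2131, -0.1104) tvec=(0.0915, 0.2799, 1.0614)

Intrinsics K: fx=890.6, fy=507.3, cx=300.8, cy=252.9
Marker side s = 0.211 m; corners in marker frame (Z=0):
  M0 = (-0.1055, +0.1055, 0)
  M1 = (+0.1055, +0.1055, 0)
  M2 = (+0.1055, -0.1055, 0)
  M3 = (-0.1055, -0.1055, 0)
Detected image corners:
  c0 = (304.478727, 448.070446) px
  c1 = (477.982059, 431.990072) px
  c2 = (443.189619, 331.613391) px
  c3 = (279.130042, 342.215598) px
Planar DLT: solve 8×8 A·h = b for H (H[2,2]=1):
  H  [+879.16613 +29.01013 +377.60700]
  H  [+19.76552 +370.68228 +386.67437]
  H  [+0.21257 -0.30305 +1.00000]
B = K⁻¹H; ‖b₁‖=0.942110, ‖b₂‖=0.942110; λ = 2/(‖b₁‖+‖b₂‖) = 1.061447, sign → tz>0 ⇒ λ=+1.061447
r₁ = λ·B[:,0] = (+0.97161,-0.07113,+0.22564); r₂ = λ·B[:,1] = (+0.14322,+0.93596,-0.32167)
r₃ = r₁×r₂ = (-0.18831,+0.34486,+0.91957); SVD([r₁ r₂ r₃]) → R = UVᵀ:
  R  [+0.97161 +0.14322 -0.18831]
  R  [-0.07113 +0.93596 +0.34486]
  R  [+0.22564 -0.32167 +0.91957]
t = (+0.09154, +0.27990, +1.06145) m
tr R = 2.827141; θ = arccos((tr R − 1)/2) = 0.418817 rad = 23.996°
axis k = ((R−Rᵀ)₃₂, (R−Rᵀ)₁₃, (R−Rᵀ)₂₁) / (2 sinθ) = (-0.819476, -0.508929, -0.263535)
rvec = θ·k = (-0.343211, -0.213148, -0.110373)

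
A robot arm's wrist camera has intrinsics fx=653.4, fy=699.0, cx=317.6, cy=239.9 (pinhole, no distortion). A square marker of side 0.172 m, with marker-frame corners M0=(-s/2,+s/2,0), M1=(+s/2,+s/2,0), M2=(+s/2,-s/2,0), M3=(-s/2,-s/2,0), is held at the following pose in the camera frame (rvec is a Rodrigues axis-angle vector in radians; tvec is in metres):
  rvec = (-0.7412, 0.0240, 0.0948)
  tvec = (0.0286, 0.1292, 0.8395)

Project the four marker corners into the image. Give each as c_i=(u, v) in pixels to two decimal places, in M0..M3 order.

Intrinsics K: fx=653.4, fy=699.0, cx=317.6, cy=239.9
Marker side s = 0.172 m; corners in marker frame (Z=0):
  M0 = (-0.0860, +0.0860, 0)
  M1 = (+0.0860, +0.0860, 0)
  M2 = (+0.0860, -0.0860, 0)
  M3 = (-0.0860, -0.0860, 0)
rvec = (-0.7412, 0.0240, 0.0948), |rvec| = θ = 0.74762 rad = 42.836°
Rodrigues: sinθ=0.67990, 1−cosθ=0.26669; R = I + sinθ·[k]× + (1−cosθ)·[k]×²:
    [+0.99544 -0.09470 -0.01170]
    [+0.07772 +0.73358 +0.67514]
    [-0.05535 -0.67297 +0.73759]
t = (0.0286, 0.1292, 0.8395) m
M0: Pc = R·M0+t = (-0.06515, +0.18560, +0.78638); u = 653.4·(-0.06515)/0.78638 + 317.6 = 263.4660, v = 699.0·(+0.18560)/0.78638 + 239.9 = 404.8790
M1: Pc = R·M1+t = (+0.10606, +0.19897, +0.77686); u = 653.4·(+0.10606)/0.77686 + 317.6 = 406.8071, v = 699.0·(+0.19897)/0.77686 + 239.9 = 418.9296
M2: Pc = R·M2+t = (+0.12235, +0.07280, +0.89262); u = 653.4·(+0.12235)/0.89262 + 317.6 = 407.1623, v = 699.0·(+0.07280)/0.89262 + 239.9 = 296.9062
M3: Pc = R·M3+t = (-0.04886, +0.05943, +0.90214); u = 653.4·(-0.04886)/0.90214 + 317.6 = 282.2092, v = 699.0·(+0.05943)/0.90214 + 239.9 = 285.9462

c0=(263.47, 404.88) c1=(406.81, 418.93) c2=(407.16, 296.91) c3=(282.21, 285.95)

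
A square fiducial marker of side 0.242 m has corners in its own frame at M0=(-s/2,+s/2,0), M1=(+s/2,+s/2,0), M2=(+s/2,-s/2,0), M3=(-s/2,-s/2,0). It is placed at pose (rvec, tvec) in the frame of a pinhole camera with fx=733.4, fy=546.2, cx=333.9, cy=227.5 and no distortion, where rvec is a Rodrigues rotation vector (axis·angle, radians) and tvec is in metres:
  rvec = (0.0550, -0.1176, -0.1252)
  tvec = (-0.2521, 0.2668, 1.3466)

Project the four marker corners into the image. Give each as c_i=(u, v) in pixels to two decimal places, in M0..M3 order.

Intrinsics K: fx=733.4, fy=546.2, cx=333.9, cy=227.5
Marker side s = 0.242 m; corners in marker frame (Z=0):
  M0 = (-0.1210, +0.1210, 0)
  M1 = (+0.1210, +0.1210, 0)
  M2 = (+0.1210, -0.1210, 0)
  M3 = (-0.1210, -0.1210, 0)
rvec = (0.0550, -0.1176, -0.1252), |rvec| = θ = 0.18036 rad = 10.334°
Rodrigues: sinθ=0.17938, 1−cosθ=0.01622; R = I + sinθ·[k]× + (1−cosθ)·[k]×²:
    [+0.98529 +0.12130 -0.12040]
    [-0.12775 +0.99068 -0.04736]
    [+0.11353 +0.06204 +0.99160]
t = (-0.2521, 0.2668, 1.3466) m
M0: Pc = R·M0+t = (-0.35664, +0.40213, +1.34037); u = 733.4·(-0.35664)/1.34037 + 333.9 = 138.7585, v = 546.2·(+0.40213)/1.34037 + 227.5 = 391.3674
M1: Pc = R·M1+t = (-0.11820, +0.37121, +1.36784); u = 733.4·(-0.11820)/1.36784 + 333.9 = 270.5227, v = 546.2·(+0.37121)/1.36784 + 227.5 = 375.7312
M2: Pc = R·M2+t = (-0.14756, +0.13147, +1.35283); u = 733.4·(-0.14756)/1.35283 + 333.9 = 253.9059, v = 546.2·(+0.13147)/1.35283 + 227.5 = 280.5809
M3: Pc = R·M3+t = (-0.38600, +0.16239, +1.32536); u = 733.4·(-0.38600)/1.32536 + 333.9 = 120.3045, v = 546.2·(+0.16239)/1.32536 + 227.5 = 294.4217

c0=(138.76, 391.37) c1=(270.52, 375.73) c2=(253.91, 280.58) c3=(120.30, 294.42)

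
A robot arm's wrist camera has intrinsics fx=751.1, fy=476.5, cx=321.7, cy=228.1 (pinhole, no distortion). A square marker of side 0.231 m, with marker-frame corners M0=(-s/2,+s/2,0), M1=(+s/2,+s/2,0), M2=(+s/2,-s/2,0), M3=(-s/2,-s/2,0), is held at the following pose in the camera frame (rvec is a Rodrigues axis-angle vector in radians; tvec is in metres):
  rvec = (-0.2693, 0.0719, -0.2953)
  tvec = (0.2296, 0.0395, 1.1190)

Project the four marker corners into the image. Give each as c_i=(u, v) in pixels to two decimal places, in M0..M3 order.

Intrinsics K: fx=751.1, fy=476.5, cx=321.7, cy=228.1
Marker side s = 0.231 m; corners in marker frame (Z=0):
  M0 = (-0.1155, +0.1155, 0)
  M1 = (+0.1155, +0.1155, 0)
  M2 = (+0.1155, -0.1155, 0)
  M3 = (-0.1155, -0.1155, 0)
rvec = (-0.2693, 0.0719, -0.2953), |rvec| = θ = 0.40607 rad = 23.266°
Rodrigues: sinθ=0.39500, 1−cosθ=0.08132; R = I + sinθ·[k]× + (1−cosθ)·[k]×²:
    [+0.95445 +0.27770 +0.10916]
    [-0.29680 +0.92123 +0.25149]
    [-0.03072 -0.27243 +0.96168]
t = (0.2296, 0.0395, 1.1190) m
M0: Pc = R·M0+t = (+0.15144, +0.18018, +1.09108); u = 751.1·(+0.15144)/1.09108 + 321.7 = 425.9485, v = 476.5·(+0.18018)/1.09108 + 228.1 = 306.7896
M1: Pc = R·M1+t = (+0.37191, +0.11162, +1.08399); u = 751.1·(+0.37191)/1.08399 + 321.7 = 579.4006, v = 476.5·(+0.11162)/1.08399 + 228.1 = 277.1668
M2: Pc = R·M2+t = (+0.30776, -0.10118, +1.14692); u = 751.1·(+0.30776)/1.14692 + 321.7 = 523.2502, v = 476.5·(-0.10118)/1.14692 + 228.1 = 186.0626
M3: Pc = R·M3+t = (+0.08729, -0.03262, +1.15401); u = 751.1·(+0.08729)/1.15401 + 321.7 = 378.5115, v = 476.5·(-0.03262)/1.15401 + 228.1 = 214.6303

c0=(425.95, 306.79) c1=(579.40, 277.17) c2=(523.25, 186.06) c3=(378.51, 214.63)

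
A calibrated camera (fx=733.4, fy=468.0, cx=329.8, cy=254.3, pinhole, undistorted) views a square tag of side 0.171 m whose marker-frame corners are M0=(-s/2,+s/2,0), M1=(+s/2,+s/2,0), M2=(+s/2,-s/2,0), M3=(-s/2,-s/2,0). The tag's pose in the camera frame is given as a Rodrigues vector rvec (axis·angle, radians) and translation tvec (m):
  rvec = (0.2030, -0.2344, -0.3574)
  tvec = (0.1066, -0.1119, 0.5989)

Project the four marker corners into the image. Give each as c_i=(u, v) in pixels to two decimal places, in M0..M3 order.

c0=(398.17, 252.70) c1=(574.35, 206.49) c2=(523.34, 79.87) c3=(331.54, 122.09)

Intrinsics K: fx=733.4, fy=468.0, cx=329.8, cy=254.3
Marker side s = 0.171 m; corners in marker frame (Z=0):
  M0 = (-0.0855, +0.0855, 0)
  M1 = (+0.0855, +0.0855, 0)
  M2 = (+0.0855, -0.0855, 0)
  M3 = (-0.0855, -0.0855, 0)
rvec = (0.2030, -0.2344, -0.3574), |rvec| = θ = 0.47317 rad = 27.110°
Rodrigues: sinθ=0.45571, 1−cosθ=0.10987; R = I + sinθ·[k]× + (1−cosθ)·[k]×²:
    [+0.91035 +0.32086 -0.26136]
    [-0.36756 +0.91709 -0.15440]
    [+0.19015 +0.23662 +0.95281]
t = (0.1066, -0.1119, 0.5989) m
M0: Pc = R·M0+t = (+0.05620, -0.00206, +0.60287); u = 733.4·(+0.05620)/0.60287 + 329.8 = 398.1659, v = 468.0·(-0.00206)/0.60287 + 254.3 = 252.6994
M1: Pc = R·M1+t = (+0.21187, -0.06492, +0.63539); u = 733.4·(+0.21187)/0.63539 + 329.8 = 574.3504, v = 468.0·(-0.06492)/0.63539 + 254.3 = 206.4862
M2: Pc = R·M2+t = (+0.15700, -0.22174, +0.59493); u = 733.4·(+0.15700)/0.59493 + 329.8 = 523.3448, v = 468.0·(-0.22174)/0.59493 + 254.3 = 79.8693
M3: Pc = R·M3+t = (+0.00133, -0.15888, +0.56241); u = 733.4·(+0.00133)/0.56241 + 329.8 = 331.5360, v = 468.0·(-0.15888)/0.56241 + 254.3 = 122.0871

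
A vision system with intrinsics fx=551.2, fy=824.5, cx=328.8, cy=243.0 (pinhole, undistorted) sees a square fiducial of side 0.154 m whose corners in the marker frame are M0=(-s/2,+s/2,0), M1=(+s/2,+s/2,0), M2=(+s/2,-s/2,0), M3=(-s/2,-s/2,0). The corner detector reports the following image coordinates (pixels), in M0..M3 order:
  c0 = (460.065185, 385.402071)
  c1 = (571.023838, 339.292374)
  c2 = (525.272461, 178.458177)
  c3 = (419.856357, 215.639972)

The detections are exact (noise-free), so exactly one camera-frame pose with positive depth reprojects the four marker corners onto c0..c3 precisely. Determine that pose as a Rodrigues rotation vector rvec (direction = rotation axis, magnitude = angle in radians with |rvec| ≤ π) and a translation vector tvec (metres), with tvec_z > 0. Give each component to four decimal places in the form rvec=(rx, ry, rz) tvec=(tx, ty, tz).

rvec=(-0.3333, -0.1353, -0.2555) tvec=(0.2139, 0.0290, 0.7123)

Intrinsics K: fx=551.2, fy=824.5, cx=328.8, cy=243.0
Marker side s = 0.154 m; corners in marker frame (Z=0):
  M0 = (-0.0770, +0.0770, 0)
  M1 = (+0.0770, +0.0770, 0)
  M2 = (+0.0770, -0.0770, 0)
  M3 = (-0.0770, -0.0770, 0)
Detected image corners:
  c0 = (460.065185, 385.402071) px
  c1 = (571.023838, 339.292374) px
  c2 = (525.272461, 178.458177) px
  c3 = (419.856357, 215.639972) px
Planar DLT: solve 8×8 A·h = b for H (H[2,2]=1):
  H  [+821.78953 +67.45044 +494.35506]
  H  [-201.60828 +952.81674 +276.57863]
  H  [+0.24262 -0.42906 +1.00000]
B = K⁻¹H; ‖b₁‖=1.403903, ‖b₂‖=1.403903; λ = 2/(‖b₁‖+‖b₂‖) = 0.712300, sign → tz>0 ⇒ λ=+0.712300
r₁ = λ·B[:,0] = (+0.95888,-0.22511,+0.17282); r₂ = λ·B[:,1] = (+0.26947,+0.91323,-0.30562)
r₃ = r₁×r₂ = (-0.08903,+0.33962,+0.93634); SVD([r₁ r₂ r₃]) → R = UVᵀ:
  R  [+0.95888 +0.26947 -0.08903]
  R  [-0.22511 +0.91323 +0.33962]
  R  [+0.17282 -0.30562 +0.93634]
t = (+0.21394, +0.02901, +0.71230) m
tr R = 2.808452; θ = arccos((tr R − 1)/2) = 0.441233 rad = 25.281°
axis k = ((R−Rᵀ)₃₂, (R−Rᵀ)₁₃, (R−Rᵀ)₂₁) / (2 sinθ) = (-0.755452, -0.306573, -0.579056)
rvec = θ·k = (-0.333330, -0.135270, -0.255498)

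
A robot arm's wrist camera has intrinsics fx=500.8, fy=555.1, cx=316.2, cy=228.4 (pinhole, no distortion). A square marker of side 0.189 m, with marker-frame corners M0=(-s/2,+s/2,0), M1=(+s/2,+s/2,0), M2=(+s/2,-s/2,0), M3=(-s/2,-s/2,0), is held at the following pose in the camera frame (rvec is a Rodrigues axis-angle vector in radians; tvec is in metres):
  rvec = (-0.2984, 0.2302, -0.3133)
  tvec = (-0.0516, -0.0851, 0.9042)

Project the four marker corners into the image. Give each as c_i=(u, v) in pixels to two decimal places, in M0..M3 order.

Intrinsics K: fx=500.8, fy=555.1, cx=316.2, cy=228.4
Marker side s = 0.189 m; corners in marker frame (Z=0):
  M0 = (-0.0945, +0.0945, 0)
  M1 = (+0.0945, +0.0945, 0)
  M2 = (+0.0945, -0.0945, 0)
  M3 = (-0.0945, -0.0945, 0)
rvec = (-0.2984, 0.2302, -0.3133), |rvec| = θ = 0.49009 rad = 28.080°
Rodrigues: sinθ=0.47071, 1−cosθ=0.11771; R = I + sinθ·[k]× + (1−cosθ)·[k]×²:
    [+0.92593 +0.26724 +0.26691]
    [-0.33457 +0.90826 +0.25125]
    [-0.17528 -0.32194 +0.93039]
t = (-0.0516, -0.0851, 0.9042) m
M0: Pc = R·M0+t = (-0.11385, +0.03235, +0.89034); u = 500.8·(-0.11385)/0.89034 + 316.2 = 252.1640, v = 555.1·(+0.03235)/0.89034 + 228.4 = 248.5677
M1: Pc = R·M1+t = (+0.06115, -0.03089, +0.85721); u = 500.8·(+0.06115)/0.85721 + 316.2 = 351.9277, v = 555.1·(-0.03089)/0.85721 + 228.4 = 208.3990
M2: Pc = R·M2+t = (+0.01065, -0.20255, +0.91806); u = 500.8·(+0.01065)/0.91806 + 316.2 = 322.0071, v = 555.1·(-0.20255)/0.91806 + 228.4 = 105.9307
M3: Pc = R·M3+t = (-0.16435, -0.13931, +0.95119); u = 500.8·(-0.16435)/0.95119 + 316.2 = 229.6673, v = 555.1·(-0.13931)/0.95119 + 228.4 = 147.0986

c0=(252.16, 248.57) c1=(351.93, 208.40) c2=(322.01, 105.93) c3=(229.67, 147.10)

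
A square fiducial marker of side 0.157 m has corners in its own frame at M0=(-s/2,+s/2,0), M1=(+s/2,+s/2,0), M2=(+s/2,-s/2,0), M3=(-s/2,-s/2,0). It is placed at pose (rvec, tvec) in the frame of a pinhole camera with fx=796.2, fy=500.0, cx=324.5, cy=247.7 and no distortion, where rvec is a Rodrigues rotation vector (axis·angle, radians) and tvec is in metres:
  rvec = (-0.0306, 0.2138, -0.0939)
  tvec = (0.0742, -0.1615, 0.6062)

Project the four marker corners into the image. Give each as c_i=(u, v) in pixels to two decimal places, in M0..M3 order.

c0=(330.77, 186.51) c1=(538.47, 170.17) c2=(517.25, 39.23) c3=(312.77, 62.31)

Intrinsics K: fx=796.2, fy=500.0, cx=324.5, cy=247.7
Marker side s = 0.157 m; corners in marker frame (Z=0):
  M0 = (-0.0785, +0.0785, 0)
  M1 = (+0.0785, +0.0785, 0)
  M2 = (+0.0785, -0.0785, 0)
  M3 = (-0.0785, -0.0785, 0)
rvec = (-0.0306, 0.2138, -0.0939), |rvec| = θ = 0.23551 rad = 13.494°
Rodrigues: sinθ=0.23334, 1−cosθ=0.02760; R = I + sinθ·[k]× + (1−cosθ)·[k]×²:
    [+0.97286 +0.08978 +0.21326]
    [-0.09629 +0.99515 +0.02033]
    [-0.21040 -0.04031 +0.97678]
t = (0.0742, -0.1615, 0.6062) m
M0: Pc = R·M0+t = (+0.00488, -0.07582, +0.61955); u = 796.2·(+0.00488)/0.61955 + 324.5 = 330.7687, v = 500.0·(-0.07582)/0.61955 + 247.7 = 186.5088
M1: Pc = R·M1+t = (+0.15762, -0.09094, +0.58652); u = 796.2·(+0.15762)/0.58652 + 324.5 = 538.4654, v = 500.0·(-0.09094)/0.58652 + 247.7 = 170.1750
M2: Pc = R·M2+t = (+0.14352, -0.24718, +0.59285); u = 796.2·(+0.14352)/0.59285 + 324.5 = 517.2514, v = 500.0·(-0.24718)/0.59285 + 247.7 = 39.2336
M3: Pc = R·M3+t = (-0.00922, -0.23206, +0.62588); u = 796.2·(-0.00922)/0.62588 + 324.5 = 312.7745, v = 500.0·(-0.23206)/0.62588 + 247.7 = 62.3131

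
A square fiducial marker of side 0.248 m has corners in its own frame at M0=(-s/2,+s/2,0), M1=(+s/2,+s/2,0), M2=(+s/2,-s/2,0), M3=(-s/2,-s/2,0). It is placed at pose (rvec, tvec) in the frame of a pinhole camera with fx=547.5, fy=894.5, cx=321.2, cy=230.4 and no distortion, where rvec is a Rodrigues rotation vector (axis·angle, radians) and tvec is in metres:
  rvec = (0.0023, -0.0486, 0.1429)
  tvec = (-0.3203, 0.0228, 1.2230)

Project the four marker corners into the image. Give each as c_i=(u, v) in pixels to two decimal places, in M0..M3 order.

c0=(113.98, 324.41) c1=(225.25, 349.18) c2=(241.00, 170.51) c3=(129.92, 143.99)

Intrinsics K: fx=547.5, fy=894.5, cx=321.2, cy=230.4
Marker side s = 0.248 m; corners in marker frame (Z=0):
  M0 = (-0.1240, +0.1240, 0)
  M1 = (+0.1240, +0.1240, 0)
  M2 = (+0.1240, -0.1240, 0)
  M3 = (-0.1240, -0.1240, 0)
rvec = (0.0023, -0.0486, 0.1429), |rvec| = θ = 0.15096 rad = 8.649°
Rodrigues: sinθ=0.15038, 1−cosθ=0.01137; R = I + sinθ·[k]× + (1−cosθ)·[k]×²:
    [+0.98863 -0.14241 -0.04825]
    [+0.14230 +0.98981 -0.00576]
    [+0.04858 -0.00117 +0.99882]
t = (-0.3203, 0.0228, 1.2230) m
M0: Pc = R·M0+t = (-0.46055, +0.12789, +1.21683); u = 547.5·(-0.46055)/1.21683 + 321.2 = 113.9806, v = 894.5·(+0.12789)/1.21683 + 230.4 = 324.4132
M1: Pc = R·M1+t = (-0.21537, +0.16318, +1.22888); u = 547.5·(-0.21537)/1.22888 + 321.2 = 225.2470, v = 894.5·(+0.16318)/1.22888 + 230.4 = 349.1797
M2: Pc = R·M2+t = (-0.18005, -0.08229, +1.22917); u = 547.5·(-0.18005)/1.22917 + 321.2 = 241.0014, v = 894.5·(-0.08229)/1.22917 + 230.4 = 170.5149
M3: Pc = R·M3+t = (-0.42523, -0.11758, +1.21712); u = 547.5·(-0.42523)/1.21712 + 321.2 = 129.9177, v = 894.5·(-0.11758)/1.21712 + 230.4 = 143.9858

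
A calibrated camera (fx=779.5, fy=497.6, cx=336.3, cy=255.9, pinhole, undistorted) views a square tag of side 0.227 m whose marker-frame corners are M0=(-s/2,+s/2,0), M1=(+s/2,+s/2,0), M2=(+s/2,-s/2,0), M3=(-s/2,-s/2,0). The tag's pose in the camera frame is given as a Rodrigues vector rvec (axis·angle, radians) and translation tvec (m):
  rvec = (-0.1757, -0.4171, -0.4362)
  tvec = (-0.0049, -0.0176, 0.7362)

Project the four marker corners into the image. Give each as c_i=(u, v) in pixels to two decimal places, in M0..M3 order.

Intrinsics K: fx=779.5, fy=497.6, cx=336.3, cy=255.9
Marker side s = 0.227 m; corners in marker frame (Z=0):
  M0 = (-0.1135, +0.1135, 0)
  M1 = (+0.1135, +0.1135, 0)
  M2 = (+0.1135, -0.1135, 0)
  M3 = (-0.1135, -0.1135, 0)
rvec = (-0.1757, -0.4171, -0.4362), |rvec| = θ = 0.62858 rad = 36.015°
Rodrigues: sinθ=0.58800, 1−cosθ=0.19114; R = I + sinθ·[k]× + (1−cosθ)·[k]×²:
    [+0.82380 +0.44349 -0.35310]
    [-0.37259 +0.89302 +0.25237]
    [+0.42725 -0.07634 +0.90091]
t = (-0.0049, -0.0176, 0.7362) m
M0: Pc = R·M0+t = (-0.04806, +0.12605, +0.67904); u = 779.5·(-0.04806)/0.67904 + 336.3 = 281.1244, v = 497.6·(+0.12605)/0.67904 + 255.9 = 348.2665
M1: Pc = R·M1+t = (+0.13894, +0.04147, +0.77603); u = 779.5·(+0.13894)/0.77603 + 336.3 = 475.8586, v = 497.6·(+0.04147)/0.77603 + 255.9 = 282.4909
M2: Pc = R·M2+t = (+0.03826, -0.16125, +0.79336); u = 779.5·(+0.03826)/0.79336 + 336.3 = 373.8966, v = 497.6·(-0.16125)/0.79336 + 255.9 = 154.7649
M3: Pc = R·M3+t = (-0.14874, -0.07667, +0.69637); u = 779.5·(-0.14874)/0.69637 + 336.3 = 169.8080, v = 497.6·(-0.07667)/0.69637 + 255.9 = 201.1150

c0=(281.12, 348.27) c1=(475.86, 282.49) c2=(373.90, 154.76) c3=(169.81, 201.11)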